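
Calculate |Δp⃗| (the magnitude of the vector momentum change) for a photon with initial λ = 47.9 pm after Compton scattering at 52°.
1.2015e-23 kg·m/s

Photon momentum magnitude is p = h/λ.

Initial momentum:
p₀ = h/λ = 6.6261e-34/4.7900e-11 = 1.3833e-23 kg·m/s

After scattering:
λ' = λ + Δλ = 47.9 + 0.9325 = 48.8325 pm
p' = h/λ' = 6.6261e-34/4.8833e-11 = 1.3569e-23 kg·m/s

Momentum is a vector; the scattered photon's direction makes angle θ = 52° with the incident direction. The magnitude of the vector change Δp⃗ = p⃗₀ − p⃗' is found from the law of cosines:
|Δp⃗|² = p₀² + p'² − 2p₀p'cos θ
|Δp⃗|² = (1.3833e-23)² + (1.3569e-23)² − 2·1.3833e-23·1.3569e-23·cos(52°)
|Δp⃗| = 1.2015e-23 kg·m/s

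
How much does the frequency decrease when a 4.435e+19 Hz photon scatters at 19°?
8.506e+17 Hz (decrease)

Convert frequency to wavelength (c = 299792458 m/s):
λ₀ = c/f₀ = 299792458/4.435e+19 = 6.7596947e-12 m = 6.7597 pm

Calculate Compton shift:
Δλ = λ_C(1 - cos(19°)) = 0.1322 pm

Final wavelength:
λ' = λ₀ + Δλ = 6.7597 + 0.1322 = 6.8919 pm

Final frequency:
f' = c/λ' = 299792458/6.8918835e-12 = 4.3499351e+19 Hz

Frequency shift (decrease):
Δf = f₀ - f' = 4.435e+19 - 4.3499351e+19 = 8.506e+17 Hz

(Intermediate values are shown rounded; full precision is carried through to the final answer.)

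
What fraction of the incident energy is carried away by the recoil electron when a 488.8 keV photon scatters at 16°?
0.0357 (or 3.57%)

Calculate initial and final photon energies:

Initial: E₀ = 488.8 keV → λ₀ = 2.5365 pm
Compton shift: Δλ = 0.0940 pm
Final wavelength: λ' = 2.6305 pm
Final energy: E' = 471.3345 keV

Fractional energy loss:
(E₀ - E')/E₀ = (488.8000 - 471.3345)/488.8000
= 17.4655/488.8000
= 0.0357
= 3.57%

(Intermediate values are shown rounded; full precision is carried through to the final answer.)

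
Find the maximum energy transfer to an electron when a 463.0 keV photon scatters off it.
298.3565 keV

Maximum energy transfer occurs at θ = 180° (backscattering).

Initial photon: E₀ = 463.0 keV → λ₀ = 2.6778 pm

Maximum Compton shift (at 180°):
Δλ_max = 2λ_C = 2 × 2.4263 = 4.8526 pm

Final wavelength:
λ' = 2.6778 + 4.8526 = 7.5305 pm

Minimum photon energy (maximum energy to electron):
E'_min = hc/λ' = 164.6435 keV

Maximum electron kinetic energy:
K_max = E₀ - E'_min = 463.0000 - 164.6435 = 298.3565 keV

(Intermediate values are shown rounded; full precision is carried through to the final answer.)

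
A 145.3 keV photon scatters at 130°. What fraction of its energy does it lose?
0.3184 (or 31.84%)

Calculate initial and final photon energies:

Initial: E₀ = 145.3 keV → λ₀ = 8.5330 pm
Compton shift: Δλ = 3.9859 pm
Final wavelength: λ' = 12.5189 pm
Final energy: E' = 99.0377 keV

Fractional energy loss:
(E₀ - E')/E₀ = (145.3000 - 99.0377)/145.3000
= 46.2623/145.3000
= 0.3184
= 31.84%

(Intermediate values are shown rounded; full precision is carried through to the final answer.)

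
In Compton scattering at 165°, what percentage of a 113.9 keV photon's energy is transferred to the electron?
0.3047 (or 30.47%)

Calculate initial and final photon energies:

Initial: E₀ = 113.9 keV → λ₀ = 10.8854 pm
Compton shift: Δλ = 4.7699 pm
Final wavelength: λ' = 15.6553 pm
Final energy: E' = 79.1963 keV

Fractional energy loss:
(E₀ - E')/E₀ = (113.9000 - 79.1963)/113.9000
= 34.7037/113.9000
= 0.3047
= 30.47%

(Intermediate values are shown rounded; full precision is carried through to the final answer.)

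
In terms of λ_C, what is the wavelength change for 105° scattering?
1.2588 λ_C

The Compton shift formula is:
Δλ = λ_C(1 - cos θ)

Dividing both sides by λ_C:
Δλ/λ_C = 1 - cos θ

For θ = 105°:
Δλ/λ_C = 1 - cos(105°)
Δλ/λ_C = 1 - -0.2588
Δλ/λ_C = 1.2588

This means the shift is 1.2588 × λ_C = 3.0543 pm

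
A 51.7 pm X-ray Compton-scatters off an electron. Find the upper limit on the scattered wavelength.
56.5526 pm (at θ = 180°)

The Compton shift is Δλ = λ_C(1 − cos θ).

Since cos θ ranges from −1 to 1, the factor (1 − cos θ) ranges from 0 to 2; the maximum shift occurs at θ = 180° (backscattering):
Δλ_max = 2λ_C = 2 × 2.4263 pm = 4.8526 pm

Maximum scattered wavelength:
λ'_max = λ₀ + Δλ_max = 51.7 + 4.8526 = 56.5526 pm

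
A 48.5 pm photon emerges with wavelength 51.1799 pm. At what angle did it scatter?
96.00°

First find the wavelength shift:
Δλ = λ' - λ = 51.1799 - 48.5 = 2.6799 pm

Using Δλ = λ_C(1 - cos θ), with λ_C = h/(m_e·c) ≈ 2.42631024 pm:
cos θ = 1 - Δλ/λ_C
cos θ = 1 - 2.6799/2.42631024
cos θ = -0.104517

θ = arccos(-0.104517)
θ = 96.00°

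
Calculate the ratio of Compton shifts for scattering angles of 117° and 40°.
117° produces the larger shift by a factor of 6.215

Calculate both shifts using Δλ = λ_C(1 - cos θ):

For θ₁ = 40°:
Δλ₁ = 2.4263 × (1 - cos(40°))
Δλ₁ = 2.4263 × 0.2340
Δλ₁ = 0.5676 pm

For θ₂ = 117°:
Δλ₂ = 2.4263 × (1 - cos(117°))
Δλ₂ = 2.4263 × 1.4540
Δλ₂ = 3.5278 pm

The 117° angle produces the larger shift.
Ratio: 3.5278/0.5676 = 6.215

(Intermediate values are shown rounded; full precision is carried through to the final answer.)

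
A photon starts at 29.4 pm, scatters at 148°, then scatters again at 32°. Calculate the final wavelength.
34.2526 pm

Apply Compton shift twice:

First scattering at θ₁ = 148°:
Δλ₁ = λ_C(1 - cos(148°))
Δλ₁ = 2.4263 × 1.8480
Δλ₁ = 4.4839 pm

After first scattering:
λ₁ = 29.4 + 4.4839 = 33.8839 pm

Second scattering at θ₂ = 32°:
Δλ₂ = λ_C(1 - cos(32°))
Δλ₂ = 2.4263 × 0.1520
Δλ₂ = 0.3687 pm

Final wavelength:
λ₂ = 33.8839 + 0.3687 = 34.2526 pm

Total shift: Δλ_total = 4.4839 + 0.3687 = 4.8526 pm

(Intermediate values are shown rounded; full precision is carried through to the final answer.)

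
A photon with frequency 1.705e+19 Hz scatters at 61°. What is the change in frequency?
1.132e+18 Hz (decrease)

Convert frequency to wavelength (c = 299792458 m/s):
λ₀ = c/f₀ = 299792458/1.705e+19 = 1.7583135e-11 m = 17.5831 pm

Calculate Compton shift:
Δλ = λ_C(1 - cos(61°)) = 1.2500 pm

Final wavelength:
λ' = λ₀ + Δλ = 17.5831 + 1.2500 = 18.8331 pm

Final frequency:
f' = c/λ' = 299792458/1.8833147e-11 = 1.5918341e+19 Hz

Frequency shift (decrease):
Δf = f₀ - f' = 1.705e+19 - 1.5918341e+19 = 1.132e+18 Hz

(Intermediate values are shown rounded; full precision is carried through to the final answer.)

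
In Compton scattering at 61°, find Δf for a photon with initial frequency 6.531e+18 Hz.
1.731e+17 Hz (decrease)

Convert frequency to wavelength (c = 299792458 m/s):
λ₀ = c/f₀ = 299792458/6.531e+18 = 4.5902995e-11 m = 45.9030 pm

Calculate Compton shift:
Δλ = λ_C(1 - cos(61°)) = 1.2500 pm

Final wavelength:
λ' = λ₀ + Δλ = 45.9030 + 1.2500 = 47.1530 pm

Final frequency:
f' = c/λ' = 299792458/4.7153006e-11 = 6.3578652e+18 Hz

Frequency shift (decrease):
Δf = f₀ - f' = 6.531e+18 - 6.3578652e+18 = 1.731e+17 Hz

(Intermediate values are shown rounded; full precision is carried through to the final answer.)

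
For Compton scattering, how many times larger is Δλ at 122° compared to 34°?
122° produces the larger shift by a factor of 8.949

Calculate both shifts using Δλ = λ_C(1 - cos θ):

For θ₁ = 34°:
Δλ₁ = 2.4263 × (1 - cos(34°))
Δλ₁ = 2.4263 × 0.1710
Δλ₁ = 0.4148 pm

For θ₂ = 122°:
Δλ₂ = 2.4263 × (1 - cos(122°))
Δλ₂ = 2.4263 × 1.5299
Δλ₂ = 3.7121 pm

The 122° angle produces the larger shift.
Ratio: 3.7121/0.4148 = 8.949

(Intermediate values are shown rounded; full precision is carried through to the final answer.)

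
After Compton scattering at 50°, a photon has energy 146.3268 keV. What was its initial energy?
163.0000 keV

Convert final energy to wavelength (hc ≈ 1239.842 keV·pm):
λ' = hc/E' = 1239.842 / 146.3268 = 8.4731 pm

Calculate the Compton shift:
Δλ = λ_C(1 - cos(50°))
Δλ = 2.4263 × (1 - cos(50°))
Δλ = 0.8667 pm

Initial wavelength:
λ = λ' - Δλ = 8.4731 - 0.8667 = 7.6064 pm

Initial energy:
E = hc/λ = 1239.842 / 7.6064 = 163.0000 keV

(Intermediate values are shown rounded; full precision is carried through to the final answer.)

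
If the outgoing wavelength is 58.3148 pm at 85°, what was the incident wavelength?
56.1000 pm

From λ' = λ + Δλ, we have λ = λ' - Δλ

First calculate the Compton shift:
Δλ = λ_C(1 - cos θ)
Δλ = 2.4263 × (1 - cos(85°))
Δλ = 2.4263 × 0.9128
Δλ = 2.2148 pm

Initial wavelength:
λ = λ' - Δλ
λ = 58.3148 - 2.2148
λ = 56.1000 pm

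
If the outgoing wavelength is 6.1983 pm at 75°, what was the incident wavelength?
4.4000 pm

From λ' = λ + Δλ, we have λ = λ' - Δλ

First calculate the Compton shift:
Δλ = λ_C(1 - cos θ)
Δλ = 2.4263 × (1 - cos(75°))
Δλ = 2.4263 × 0.7412
Δλ = 1.7983 pm

Initial wavelength:
λ = λ' - Δλ
λ = 6.1983 - 1.7983
λ = 4.4000 pm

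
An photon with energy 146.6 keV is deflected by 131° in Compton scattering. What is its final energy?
99.3827 keV

First convert energy to wavelength:
λ = hc/E, with hc ≈ 1239.842 keV·pm (i.e. 1239.842 eV·nm)

For E = 146.6 keV = 146600 eV:
λ = 1239.842 keV·pm / 146.6 keV
λ = 8.4573 pm

Calculate the Compton shift:
Δλ = λ_C(1 - cos(131°)) = 2.4263 × 1.6561
Δλ = 4.0181 pm

Final wavelength:
λ' = 8.4573 + 4.0181 = 12.4754 pm

Final energy:
E' = hc/λ' = 1239.842 / 12.4754 = 99.3827 keV

(Intermediate values are shown rounded; full precision is carried through to the final answer.)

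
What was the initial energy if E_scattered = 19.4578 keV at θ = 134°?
20.8000 keV

Convert final energy to wavelength (hc ≈ 1239.842 keV·pm):
λ' = hc/E' = 1239.842 / 19.4578 = 63.7195 pm

Calculate the Compton shift:
Δλ = λ_C(1 - cos(134°))
Δλ = 2.4263 × (1 - cos(134°))
Δλ = 4.1118 pm

Initial wavelength:
λ = λ' - Δλ = 63.7195 - 4.1118 = 59.6078 pm

Initial energy:
E = hc/λ = 1239.842 / 59.6078 = 20.8000 keV

(Intermediate values are shown rounded; full precision is carried through to the final answer.)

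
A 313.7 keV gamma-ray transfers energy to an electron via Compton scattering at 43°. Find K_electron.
44.4113 keV

By energy conservation: K_e = E_initial - E_final

First find the scattered photon energy:
Initial wavelength: λ = hc/E = 3.9523 pm
Compton shift: Δλ = λ_C(1 - cos(43°)) = 0.6518 pm
Final wavelength: λ' = 3.9523 + 0.6518 = 4.6041 pm
Final photon energy: E' = hc/λ' = 269.2887 keV

Electron kinetic energy:
K_e = E - E' = 313.7000 - 269.2887 = 44.4113 keV

(Intermediate values are shown rounded; full precision is carried through to the final answer.)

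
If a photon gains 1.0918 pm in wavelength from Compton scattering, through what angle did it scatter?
56.63°

From the Compton formula Δλ = λ_C(1 - cos θ), we can solve for θ:

cos θ = 1 - Δλ/λ_C

Given:
- Δλ = 1.0918 pm
- λ_C = h/(m_e·c) ≈ 2.42631024 pm

cos θ = 1 - 1.0918/2.42631024
cos θ = 1 - 0.449984
cos θ = 0.550016

θ = arccos(0.550016)
θ = 56.63°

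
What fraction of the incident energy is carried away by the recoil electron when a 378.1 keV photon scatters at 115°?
0.5128 (or 51.28%)

Calculate initial and final photon energies:

Initial: E₀ = 378.1 keV → λ₀ = 3.2791 pm
Compton shift: Δλ = 3.4517 pm
Final wavelength: λ' = 6.7309 pm
Final energy: E' = 184.2029 keV

Fractional energy loss:
(E₀ - E')/E₀ = (378.1000 - 184.2029)/378.1000
= 193.8971/378.1000
= 0.5128
= 51.28%

(Intermediate values are shown rounded; full precision is carried through to the final answer.)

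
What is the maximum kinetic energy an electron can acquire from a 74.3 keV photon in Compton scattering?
16.7389 keV

Maximum energy transfer occurs at θ = 180° (backscattering).

Initial photon: E₀ = 74.3 keV → λ₀ = 16.6870 pm

Maximum Compton shift (at 180°):
Δλ_max = 2λ_C = 2 × 2.4263 = 4.8526 pm

Final wavelength:
λ' = 16.6870 + 4.8526 = 21.5396 pm

Minimum photon energy (maximum energy to electron):
E'_min = hc/λ' = 57.5611 keV

Maximum electron kinetic energy:
K_max = E₀ - E'_min = 74.3000 - 57.5611 = 16.7389 keV

(Intermediate values are shown rounded; full precision is carried through to the final answer.)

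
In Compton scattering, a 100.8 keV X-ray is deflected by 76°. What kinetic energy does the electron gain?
13.1127 keV

By energy conservation: K_e = E_initial - E_final

First find the scattered photon energy:
Initial wavelength: λ = hc/E = 12.3000 pm
Compton shift: Δλ = λ_C(1 - cos(76°)) = 1.8393 pm
Final wavelength: λ' = 12.3000 + 1.8393 = 14.1394 pm
Final photon energy: E' = hc/λ' = 87.6873 keV

Electron kinetic energy:
K_e = E - E' = 100.8000 - 87.6873 = 13.1127 keV

(Intermediate values are shown rounded; full precision is carried through to the final answer.)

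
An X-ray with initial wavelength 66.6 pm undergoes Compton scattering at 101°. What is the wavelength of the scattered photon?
69.4893 pm

Using the Compton scattering formula:
λ' = λ + Δλ = λ + λ_C(1 - cos θ)

Given:
- Initial wavelength λ = 66.6 pm
- Scattering angle θ = 101°
- Compton wavelength λ_C ≈ 2.4263 pm

Calculate the shift:
Δλ = 2.4263 × (1 - cos(101°))
Δλ = 2.4263 × 1.1908
Δλ = 2.8893 pm

Final wavelength:
λ' = 66.6 + 2.8893 = 69.4893 pm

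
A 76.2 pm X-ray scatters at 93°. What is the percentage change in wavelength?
3.3508%

Calculate the Compton shift:
Δλ = λ_C(1 - cos(93°))
Δλ = 2.4263 × (1 - cos(93°))
Δλ = 2.4263 × 1.0523
Δλ = 2.5533 pm

Percentage change:
(Δλ/λ₀) × 100 = (2.5533/76.2) × 100
= 3.3508%

(Intermediate values are shown rounded; full precision is carried through to the final answer.)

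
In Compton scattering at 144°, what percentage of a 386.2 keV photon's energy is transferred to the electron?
0.5776 (or 57.76%)

Calculate initial and final photon energies:

Initial: E₀ = 386.2 keV → λ₀ = 3.2104 pm
Compton shift: Δλ = 4.3892 pm
Final wavelength: λ' = 7.5996 pm
Final energy: E' = 163.1457 keV

Fractional energy loss:
(E₀ - E')/E₀ = (386.2000 - 163.1457)/386.2000
= 223.0543/386.2000
= 0.5776
= 57.76%

(Intermediate values are shown rounded; full precision is carried through to the final answer.)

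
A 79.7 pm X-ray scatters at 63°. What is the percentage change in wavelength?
1.6622%

Calculate the Compton shift:
Δλ = λ_C(1 - cos(63°))
Δλ = 2.4263 × (1 - cos(63°))
Δλ = 2.4263 × 0.5460
Δλ = 1.3248 pm

Percentage change:
(Δλ/λ₀) × 100 = (1.3248/79.7) × 100
= 1.6622%

(Intermediate values are shown rounded; full precision is carried through to the final answer.)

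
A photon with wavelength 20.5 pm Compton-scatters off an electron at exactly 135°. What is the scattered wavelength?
24.6420 pm

Using the Compton formula: λ' = λ + λ_C(1 − cos θ)

For θ = 135°, cos θ = -√2/2 (exact) ≈ -0.7071, so:
1 − cos 135° = 1 − (-√2/2) ≈ 1.7071

Δλ = λ_C × 1.7071 = 2.4263 × 1.7071 = 4.1420 pm

λ' = 20.5 + 4.1420 = 24.6420 pm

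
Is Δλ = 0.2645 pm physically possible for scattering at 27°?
Yes, consistent

Calculate the expected shift for θ = 27°:

Δλ_expected = λ_C(1 - cos(27°))
Δλ_expected = 2.4263 × (1 - cos(27°))
Δλ_expected = 2.4263 × 0.1090
Δλ_expected = 0.2645 pm

Given shift: 0.2645 pm
Expected shift: 0.2645 pm
Difference: 0.0000 pm

The values match. This is consistent with Compton scattering at the stated angle.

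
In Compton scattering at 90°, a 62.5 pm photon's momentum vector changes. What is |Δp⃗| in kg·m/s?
1.4716e-23 kg·m/s

Photon momentum magnitude is p = h/λ.

Initial momentum:
p₀ = h/λ = 6.6261e-34/6.2500e-11 = 1.0602e-23 kg·m/s

After scattering:
λ' = λ + Δλ = 62.5 + 2.4263 = 64.9263 pm
p' = h/λ' = 6.6261e-34/6.4926e-11 = 1.0206e-23 kg·m/s

Momentum is a vector; the scattered photon's direction makes angle θ = 90° with the incident direction. The magnitude of the vector change Δp⃗ = p⃗₀ − p⃗' is found from the law of cosines:
|Δp⃗|² = p₀² + p'² − 2p₀p'cos θ
|Δp⃗|² = (1.0602e-23)² + (1.0206e-23)² − 2·1.0602e-23·1.0206e-23·cos(90°)
|Δp⃗| = 1.4716e-23 kg·m/s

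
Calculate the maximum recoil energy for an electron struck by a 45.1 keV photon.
6.7665 keV

Maximum energy transfer occurs at θ = 180° (backscattering).

Initial photon: E₀ = 45.1 keV → λ₀ = 27.4910 pm

Maximum Compton shift (at 180°):
Δλ_max = 2λ_C = 2 × 2.4263 = 4.8526 pm

Final wavelength:
λ' = 27.4910 + 4.8526 = 32.3436 pm

Minimum photon energy (maximum energy to electron):
E'_min = hc/λ' = 38.3335 keV

Maximum electron kinetic energy:
K_max = E₀ - E'_min = 45.1000 - 38.3335 = 6.7665 keV

(Intermediate values are shown rounded; full precision is carried through to the final answer.)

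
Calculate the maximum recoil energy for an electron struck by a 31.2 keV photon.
3.3953 keV

Maximum energy transfer occurs at θ = 180° (backscattering).

Initial photon: E₀ = 31.2 keV → λ₀ = 39.7385 pm

Maximum Compton shift (at 180°):
Δλ_max = 2λ_C = 2 × 2.4263 = 4.8526 pm

Final wavelength:
λ' = 39.7385 + 4.8526 = 44.5911 pm

Minimum photon energy (maximum energy to electron):
E'_min = hc/λ' = 27.8047 keV

Maximum electron kinetic energy:
K_max = E₀ - E'_min = 31.2000 - 27.8047 = 3.3953 keV

(Intermediate values are shown rounded; full precision is carried through to the final answer.)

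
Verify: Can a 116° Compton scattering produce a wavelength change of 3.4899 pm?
Yes, consistent

Calculate the expected shift for θ = 116°:

Δλ_expected = λ_C(1 - cos(116°))
Δλ_expected = 2.4263 × (1 - cos(116°))
Δλ_expected = 2.4263 × 1.4384
Δλ_expected = 3.4899 pm

Given shift: 3.4899 pm
Expected shift: 3.4899 pm
Difference: 0.0000 pm

The values match. This is consistent with Compton scattering at the stated angle.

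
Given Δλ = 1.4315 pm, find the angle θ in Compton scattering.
65.79°

From the Compton formula Δλ = λ_C(1 - cos θ), we can solve for θ:

cos θ = 1 - Δλ/λ_C

Given:
- Δλ = 1.4315 pm
- λ_C = h/(m_e·c) ≈ 2.42631024 pm

cos θ = 1 - 1.4315/2.42631024
cos θ = 1 - 0.589991
cos θ = 0.410009

θ = arccos(0.410009)
θ = 65.79°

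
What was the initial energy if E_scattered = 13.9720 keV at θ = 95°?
14.4000 keV

Convert final energy to wavelength (hc ≈ 1239.842 keV·pm):
λ' = hc/E' = 1239.842 / 13.9720 = 88.7376 pm

Calculate the Compton shift:
Δλ = λ_C(1 - cos(95°))
Δλ = 2.4263 × (1 - cos(95°))
Δλ = 2.6378 pm

Initial wavelength:
λ = λ' - Δλ = 88.7376 - 2.6378 = 86.0998 pm

Initial energy:
E = hc/λ = 1239.842 / 86.0998 = 14.4000 keV

(Intermediate values are shown rounded; full precision is carried through to the final answer.)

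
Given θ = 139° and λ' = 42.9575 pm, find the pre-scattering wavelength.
38.7000 pm

From λ' = λ + Δλ, we have λ = λ' - Δλ

First calculate the Compton shift:
Δλ = λ_C(1 - cos θ)
Δλ = 2.4263 × (1 - cos(139°))
Δλ = 2.4263 × 1.7547
Δλ = 4.2575 pm

Initial wavelength:
λ = λ' - Δλ
λ = 42.9575 - 4.2575
λ = 38.7000 pm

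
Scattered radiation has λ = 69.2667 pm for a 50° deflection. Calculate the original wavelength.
68.4000 pm

From λ' = λ + Δλ, we have λ = λ' - Δλ

First calculate the Compton shift:
Δλ = λ_C(1 - cos θ)
Δλ = 2.4263 × (1 - cos(50°))
Δλ = 2.4263 × 0.3572
Δλ = 0.8667 pm

Initial wavelength:
λ = λ' - Δλ
λ = 69.2667 - 0.8667
λ = 68.4000 pm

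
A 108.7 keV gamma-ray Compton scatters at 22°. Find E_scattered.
107.0420 keV

First convert energy to wavelength:
λ = hc/E, with hc ≈ 1239.842 keV·pm (i.e. 1239.842 eV·nm)

For E = 108.7 keV = 108700 eV:
λ = 1239.842 keV·pm / 108.7 keV
λ = 11.4061 pm

Calculate the Compton shift:
Δλ = λ_C(1 - cos(22°)) = 2.4263 × 0.0728
Δλ = 0.1767 pm

Final wavelength:
λ' = 11.4061 + 0.1767 = 11.5828 pm

Final energy:
E' = hc/λ' = 1239.842 / 11.5828 = 107.0420 keV

(Intermediate values are shown rounded; full precision is carried through to the final answer.)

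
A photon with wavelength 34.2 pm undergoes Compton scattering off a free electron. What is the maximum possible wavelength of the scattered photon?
39.0526 pm (at θ = 180°)

The Compton shift is Δλ = λ_C(1 − cos θ).

Since cos θ ranges from −1 to 1, the factor (1 − cos θ) ranges from 0 to 2; the maximum shift occurs at θ = 180° (backscattering):
Δλ_max = 2λ_C = 2 × 2.4263 pm = 4.8526 pm

Maximum scattered wavelength:
λ'_max = λ₀ + Δλ_max = 34.2 + 4.8526 = 39.0526 pm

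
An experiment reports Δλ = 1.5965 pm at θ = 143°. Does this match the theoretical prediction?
No, inconsistent

Calculate the expected shift for θ = 143°:

Δλ_expected = λ_C(1 - cos(143°))
Δλ_expected = 2.4263 × (1 - cos(143°))
Δλ_expected = 2.4263 × 1.7986
Δλ_expected = 4.3640 pm

Given shift: 1.5965 pm
Expected shift: 4.3640 pm
Difference: 2.7676 pm

The values do not match. The given shift corresponds to θ ≈ 70.0°, not 143°.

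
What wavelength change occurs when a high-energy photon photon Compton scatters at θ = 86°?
2.2571 pm

Using the Compton scattering formula:
Δλ = λ_C(1 - cos θ)

where λ_C = h/(m_e·c) ≈ 2.4263 pm is the Compton wavelength of an electron.

For θ = 86°:
cos(86°) = 0.0698
1 - cos(86°) = 0.9302

Δλ = 2.4263 × 0.9302
Δλ = 2.2571 pm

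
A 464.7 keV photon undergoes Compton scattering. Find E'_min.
164.8579 keV (at θ = 180°)

The scattered photon has minimum energy when its wavelength is maximum, i.e., when the Compton shift Δλ = λ_C(1 − cos θ) is maximum. This occurs at θ = 180° (backscattering), giving Δλ_max = 2λ_C = 4.8526 pm.

Initial wavelength: λ₀ = hc/E₀ = 2.6680 pm
Maximum final wavelength: λ'_max = λ₀ + 2λ_C = 2.6680 + 4.8526 = 7.5207 pm
Minimum final energy: E'_min = hc/λ'_max = 164.8579 keV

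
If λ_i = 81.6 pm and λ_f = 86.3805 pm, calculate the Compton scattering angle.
166.00°

First find the wavelength shift:
Δλ = λ' - λ = 86.3805 - 81.6 = 4.7805 pm

Using Δλ = λ_C(1 - cos θ), with λ_C = h/(m_e·c) ≈ 2.42631024 pm:
cos θ = 1 - Δλ/λ_C
cos θ = 1 - 4.7805/2.42631024
cos θ = -0.970276

θ = arccos(-0.970276)
θ = 166.00°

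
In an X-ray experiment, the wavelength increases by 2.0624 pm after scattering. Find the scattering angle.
81.37°

From the Compton formula Δλ = λ_C(1 - cos θ), we can solve for θ:

cos θ = 1 - Δλ/λ_C

Given:
- Δλ = 2.0624 pm
- λ_C = h/(m_e·c) ≈ 2.42631024 pm

cos θ = 1 - 2.0624/2.42631024
cos θ = 1 - 0.850015
cos θ = 0.149985

θ = arccos(0.149985)
θ = 81.37°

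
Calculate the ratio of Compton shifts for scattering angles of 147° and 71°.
147° produces the larger shift by a factor of 2.726

Calculate both shifts using Δλ = λ_C(1 - cos θ):

For θ₁ = 71°:
Δλ₁ = 2.4263 × (1 - cos(71°))
Δλ₁ = 2.4263 × 0.6744
Δλ₁ = 1.6364 pm

For θ₂ = 147°:
Δλ₂ = 2.4263 × (1 - cos(147°))
Δλ₂ = 2.4263 × 1.8387
Δλ₂ = 4.4612 pm

The 147° angle produces the larger shift.
Ratio: 4.4612/1.6364 = 2.726

(Intermediate values are shown rounded; full precision is carried through to the final answer.)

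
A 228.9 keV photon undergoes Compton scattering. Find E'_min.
120.7347 keV (at θ = 180°)

The scattered photon has minimum energy when its wavelength is maximum, i.e., when the Compton shift Δλ = λ_C(1 − cos θ) is maximum. This occurs at θ = 180° (backscattering), giving Δλ_max = 2λ_C = 4.8526 pm.

Initial wavelength: λ₀ = hc/E₀ = 5.4165 pm
Maximum final wavelength: λ'_max = λ₀ + 2λ_C = 5.4165 + 4.8526 = 10.2691 pm
Minimum final energy: E'_min = hc/λ'_max = 120.7347 keV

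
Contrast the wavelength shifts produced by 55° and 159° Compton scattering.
159° produces the larger shift by a factor of 4.534

Calculate both shifts using Δλ = λ_C(1 - cos θ):

For θ₁ = 55°:
Δλ₁ = 2.4263 × (1 - cos(55°))
Δλ₁ = 2.4263 × 0.4264
Δλ₁ = 1.0346 pm

For θ₂ = 159°:
Δλ₂ = 2.4263 × (1 - cos(159°))
Δλ₂ = 2.4263 × 1.9336
Δλ₂ = 4.6915 pm

The 159° angle produces the larger shift.
Ratio: 4.6915/1.0346 = 4.534

(Intermediate values are shown rounded; full precision is carried through to the final answer.)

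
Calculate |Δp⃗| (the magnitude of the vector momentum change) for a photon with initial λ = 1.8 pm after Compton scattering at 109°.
4.2967e-22 kg·m/s

Photon momentum magnitude is p = h/λ.

Initial momentum:
p₀ = h/λ = 6.6261e-34/1.8000e-12 = 3.6812e-22 kg·m/s

After scattering:
λ' = λ + Δλ = 1.8 + 3.2162 = 5.0162 pm
p' = h/λ' = 6.6261e-34/5.0162e-12 = 1.3209e-22 kg·m/s

Momentum is a vector; the scattered photon's direction makes angle θ = 109° with the incident direction. The magnitude of the vector change Δp⃗ = p⃗₀ − p⃗' is found from the law of cosines:
|Δp⃗|² = p₀² + p'² − 2p₀p'cos θ
|Δp⃗|² = (3.6812e-22)² + (1.3209e-22)² − 2·3.6812e-22·1.3209e-22·cos(109°)
|Δp⃗| = 4.2967e-22 kg·m/s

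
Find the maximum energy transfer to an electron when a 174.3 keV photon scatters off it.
70.6853 keV

Maximum energy transfer occurs at θ = 180° (backscattering).

Initial photon: E₀ = 174.3 keV → λ₀ = 7.1133 pm

Maximum Compton shift (at 180°):
Δλ_max = 2λ_C = 2 × 2.4263 = 4.8526 pm

Final wavelength:
λ' = 7.1133 + 4.8526 = 11.9659 pm

Minimum photon energy (maximum energy to electron):
E'_min = hc/λ' = 103.6147 keV

Maximum electron kinetic energy:
K_max = E₀ - E'_min = 174.3000 - 103.6147 = 70.6853 keV

(Intermediate values are shown rounded; full precision is carried through to the final answer.)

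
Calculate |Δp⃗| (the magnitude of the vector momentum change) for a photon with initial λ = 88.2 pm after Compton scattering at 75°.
9.0561e-24 kg·m/s

Photon momentum magnitude is p = h/λ.

Initial momentum:
p₀ = h/λ = 6.6261e-34/8.8200e-11 = 7.5126e-24 kg·m/s

After scattering:
λ' = λ + Δλ = 88.2 + 1.7983 = 89.9983 pm
p' = h/λ' = 6.6261e-34/8.9998e-11 = 7.3624e-24 kg·m/s

Momentum is a vector; the scattered photon's direction makes angle θ = 75° with the incident direction. The magnitude of the vector change Δp⃗ = p⃗₀ − p⃗' is found from the law of cosines:
|Δp⃗|² = p₀² + p'² − 2p₀p'cos θ
|Δp⃗|² = (7.5126e-24)² + (7.3624e-24)² − 2·7.5126e-24·7.3624e-24·cos(75°)
|Δp⃗| = 9.0561e-24 kg·m/s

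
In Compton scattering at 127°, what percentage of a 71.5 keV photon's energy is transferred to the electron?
0.1831 (or 18.31%)

Calculate initial and final photon energies:

Initial: E₀ = 71.5 keV → λ₀ = 17.3404 pm
Compton shift: Δλ = 3.8865 pm
Final wavelength: λ' = 21.2269 pm
Final energy: E' = 58.4089 keV

Fractional energy loss:
(E₀ - E')/E₀ = (71.5000 - 58.4089)/71.5000
= 13.0911/71.5000
= 0.1831
= 18.31%

(Intermediate values are shown rounded; full precision is carried through to the final answer.)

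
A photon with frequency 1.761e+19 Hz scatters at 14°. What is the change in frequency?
7.424e+16 Hz (decrease)

Convert frequency to wavelength (c = 299792458 m/s):
λ₀ = c/f₀ = 299792458/1.761e+19 = 1.7023990e-11 m = 17.0240 pm

Calculate Compton shift:
Δλ = λ_C(1 - cos(14°)) = 0.0721 pm

Final wavelength:
λ' = λ₀ + Δλ = 17.0240 + 0.0721 = 17.0961 pm

Final frequency:
f' = c/λ' = 299792458/1.7096061e-11 = 1.7535762e+19 Hz

Frequency shift (decrease):
Δf = f₀ - f' = 1.761e+19 - 1.7535762e+19 = 7.424e+16 Hz

(Intermediate values are shown rounded; full precision is carried through to the final answer.)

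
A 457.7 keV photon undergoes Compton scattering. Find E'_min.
163.9683 keV (at θ = 180°)

The scattered photon has minimum energy when its wavelength is maximum, i.e., when the Compton shift Δλ = λ_C(1 − cos θ) is maximum. This occurs at θ = 180° (backscattering), giving Δλ_max = 2λ_C = 4.8526 pm.

Initial wavelength: λ₀ = hc/E₀ = 2.7089 pm
Maximum final wavelength: λ'_max = λ₀ + 2λ_C = 2.7089 + 4.8526 = 7.5615 pm
Minimum final energy: E'_min = hc/λ'_max = 163.9683 keV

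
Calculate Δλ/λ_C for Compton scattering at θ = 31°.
0.1428 λ_C

The Compton shift formula is:
Δλ = λ_C(1 - cos θ)

Dividing both sides by λ_C:
Δλ/λ_C = 1 - cos θ

For θ = 31°:
Δλ/λ_C = 1 - cos(31°)
Δλ/λ_C = 1 - 0.8572
Δλ/λ_C = 0.1428

This means the shift is 0.1428 × λ_C = 0.3466 pm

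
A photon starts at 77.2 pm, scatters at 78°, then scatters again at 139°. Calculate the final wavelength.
83.3793 pm

Apply Compton shift twice:

First scattering at θ₁ = 78°:
Δλ₁ = λ_C(1 - cos(78°))
Δλ₁ = 2.4263 × 0.7921
Δλ₁ = 1.9219 pm

After first scattering:
λ₁ = 77.2 + 1.9219 = 79.1219 pm

Second scattering at θ₂ = 139°:
Δλ₂ = λ_C(1 - cos(139°))
Δλ₂ = 2.4263 × 1.7547
Δλ₂ = 4.2575 pm

Final wavelength:
λ₂ = 79.1219 + 4.2575 = 83.3793 pm

Total shift: Δλ_total = 1.9219 + 4.2575 = 6.1793 pm

(Intermediate values are shown rounded; full precision is carried through to the final answer.)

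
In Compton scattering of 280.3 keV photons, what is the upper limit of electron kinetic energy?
146.6371 keV

Maximum energy transfer occurs at θ = 180° (backscattering).

Initial photon: E₀ = 280.3 keV → λ₀ = 4.4233 pm

Maximum Compton shift (at 180°):
Δλ_max = 2λ_C = 2 × 2.4263 = 4.8526 pm

Final wavelength:
λ' = 4.4233 + 4.8526 = 9.2759 pm

Minimum photon energy (maximum energy to electron):
E'_min = hc/λ' = 133.6629 keV

Maximum electron kinetic energy:
K_max = E₀ - E'_min = 280.3000 - 133.6629 = 146.6371 keV

(Intermediate values are shown rounded; full precision is carried through to the final answer.)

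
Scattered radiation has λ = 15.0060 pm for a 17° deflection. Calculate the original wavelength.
14.9000 pm

From λ' = λ + Δλ, we have λ = λ' - Δλ

First calculate the Compton shift:
Δλ = λ_C(1 - cos θ)
Δλ = 2.4263 × (1 - cos(17°))
Δλ = 2.4263 × 0.0437
Δλ = 0.1060 pm

Initial wavelength:
λ = λ' - Δλ
λ = 15.0060 - 0.1060
λ = 14.9000 pm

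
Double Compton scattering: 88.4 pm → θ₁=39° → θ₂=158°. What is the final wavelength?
93.6167 pm

Apply Compton shift twice:

First scattering at θ₁ = 39°:
Δλ₁ = λ_C(1 - cos(39°))
Δλ₁ = 2.4263 × 0.2229
Δλ₁ = 0.5407 pm

After first scattering:
λ₁ = 88.4 + 0.5407 = 88.9407 pm

Second scattering at θ₂ = 158°:
Δλ₂ = λ_C(1 - cos(158°))
Δλ₂ = 2.4263 × 1.9272
Δλ₂ = 4.6759 pm

Final wavelength:
λ₂ = 88.9407 + 4.6759 = 93.6167 pm

Total shift: Δλ_total = 0.5407 + 4.6759 = 5.2167 pm

(Intermediate values are shown rounded; full precision is carried through to the final answer.)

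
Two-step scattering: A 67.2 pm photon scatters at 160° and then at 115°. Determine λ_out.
75.3580 pm

Apply Compton shift twice:

First scattering at θ₁ = 160°:
Δλ₁ = λ_C(1 - cos(160°))
Δλ₁ = 2.4263 × 1.9397
Δλ₁ = 4.7063 pm

After first scattering:
λ₁ = 67.2 + 4.7063 = 71.9063 pm

Second scattering at θ₂ = 115°:
Δλ₂ = λ_C(1 - cos(115°))
Δλ₂ = 2.4263 × 1.4226
Δλ₂ = 3.4517 pm

Final wavelength:
λ₂ = 71.9063 + 3.4517 = 75.3580 pm

Total shift: Δλ_total = 4.7063 + 3.4517 = 8.1580 pm

(Intermediate values are shown rounded; full precision is carried through to the final answer.)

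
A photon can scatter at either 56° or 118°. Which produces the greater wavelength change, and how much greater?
118° produces the larger shift by a factor of 3.334

Calculate both shifts using Δλ = λ_C(1 - cos θ):

For θ₁ = 56°:
Δλ₁ = 2.4263 × (1 - cos(56°))
Δλ₁ = 2.4263 × 0.4408
Δλ₁ = 1.0695 pm

For θ₂ = 118°:
Δλ₂ = 2.4263 × (1 - cos(118°))
Δλ₂ = 2.4263 × 1.4695
Δλ₂ = 3.5654 pm

The 118° angle produces the larger shift.
Ratio: 3.5654/1.0695 = 3.334

(Intermediate values are shown rounded; full precision is carried through to the final answer.)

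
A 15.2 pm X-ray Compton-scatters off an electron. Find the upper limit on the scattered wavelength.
20.0526 pm (at θ = 180°)

The Compton shift is Δλ = λ_C(1 − cos θ).

Since cos θ ranges from −1 to 1, the factor (1 − cos θ) ranges from 0 to 2; the maximum shift occurs at θ = 180° (backscattering):
Δλ_max = 2λ_C = 2 × 2.4263 pm = 4.8526 pm

Maximum scattered wavelength:
λ'_max = λ₀ + Δλ_max = 15.2 + 4.8526 = 20.0526 pm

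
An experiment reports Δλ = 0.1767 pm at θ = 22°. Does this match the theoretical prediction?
Yes, consistent

Calculate the expected shift for θ = 22°:

Δλ_expected = λ_C(1 - cos(22°))
Δλ_expected = 2.4263 × (1 - cos(22°))
Δλ_expected = 2.4263 × 0.0728
Δλ_expected = 0.1767 pm

Given shift: 0.1767 pm
Expected shift: 0.1767 pm
Difference: 0.0000 pm

The values match. This is consistent with Compton scattering at the stated angle.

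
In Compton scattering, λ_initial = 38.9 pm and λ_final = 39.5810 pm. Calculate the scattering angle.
44.00°

First find the wavelength shift:
Δλ = λ' - λ = 39.5810 - 38.9 = 0.6810 pm

Using Δλ = λ_C(1 - cos θ), with λ_C = h/(m_e·c) ≈ 2.42631024 pm:
cos θ = 1 - Δλ/λ_C
cos θ = 1 - 0.6810/2.42631024
cos θ = 0.719327

θ = arccos(0.719327)
θ = 44.00°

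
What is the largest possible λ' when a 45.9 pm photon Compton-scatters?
50.7526 pm (at θ = 180°)

The Compton shift is Δλ = λ_C(1 − cos θ).

Since cos θ ranges from −1 to 1, the factor (1 − cos θ) ranges from 0 to 2; the maximum shift occurs at θ = 180° (backscattering):
Δλ_max = 2λ_C = 2 × 2.4263 pm = 4.8526 pm

Maximum scattered wavelength:
λ'_max = λ₀ + Δλ_max = 45.9 + 4.8526 = 50.7526 pm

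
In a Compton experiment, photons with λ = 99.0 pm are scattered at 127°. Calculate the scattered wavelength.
102.8865 pm

Using the Compton scattering formula:
λ' = λ + Δλ = λ + λ_C(1 - cos θ)

Given:
- Initial wavelength λ = 99.0 pm
- Scattering angle θ = 127°
- Compton wavelength λ_C ≈ 2.4263 pm

Calculate the shift:
Δλ = 2.4263 × (1 - cos(127°))
Δλ = 2.4263 × 1.6018
Δλ = 3.8865 pm

Final wavelength:
λ' = 99.0 + 3.8865 = 102.8865 pm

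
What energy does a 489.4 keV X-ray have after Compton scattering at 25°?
449.1012 keV

First convert energy to wavelength:
λ = hc/E, with hc ≈ 1239.842 keV·pm (i.e. 1239.842 eV·nm)

For E = 489.4 keV = 489400 eV:
λ = 1239.842 keV·pm / 489.4 keV
λ = 2.5334 pm

Calculate the Compton shift:
Δλ = λ_C(1 - cos(25°)) = 2.4263 × 0.0937
Δλ = 0.2273 pm

Final wavelength:
λ' = 2.5334 + 0.2273 = 2.7607 pm

Final energy:
E' = hc/λ' = 1239.842 / 2.7607 = 449.1012 keV

(Intermediate values are shown rounded; full precision is carried through to the final answer.)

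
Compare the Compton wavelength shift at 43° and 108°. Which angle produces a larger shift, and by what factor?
108° produces the larger shift by a factor of 4.873

Calculate both shifts using Δλ = λ_C(1 - cos θ):

For θ₁ = 43°:
Δλ₁ = 2.4263 × (1 - cos(43°))
Δλ₁ = 2.4263 × 0.2686
Δλ₁ = 0.6518 pm

For θ₂ = 108°:
Δλ₂ = 2.4263 × (1 - cos(108°))
Δλ₂ = 2.4263 × 1.3090
Δλ₂ = 3.1761 pm

The 108° angle produces the larger shift.
Ratio: 3.1761/0.6518 = 4.873

(Intermediate values are shown rounded; full precision is carried through to the final answer.)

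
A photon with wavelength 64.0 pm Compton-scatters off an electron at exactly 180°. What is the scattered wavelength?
68.8526 pm

Using the Compton formula: λ' = λ + λ_C(1 − cos θ)

For θ = 180°, cos θ = -1 (exact) = -1.0000, so:
1 − cos 180° = 1 − (-1) = 2.0000

Δλ = λ_C × 2.0000 = 2.4263 × 2.0000 = 4.8526 pm

λ' = 64.0 + 4.8526 = 68.8526 pm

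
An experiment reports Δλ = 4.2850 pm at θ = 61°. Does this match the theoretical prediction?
No, inconsistent

Calculate the expected shift for θ = 61°:

Δλ_expected = λ_C(1 - cos(61°))
Δλ_expected = 2.4263 × (1 - cos(61°))
Δλ_expected = 2.4263 × 0.5152
Δλ_expected = 1.2500 pm

Given shift: 4.2850 pm
Expected shift: 1.2500 pm
Difference: 3.0350 pm

The values do not match. The given shift corresponds to θ ≈ 140.0°, not 61°.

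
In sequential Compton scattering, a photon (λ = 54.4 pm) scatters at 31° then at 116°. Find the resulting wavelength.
58.2365 pm

Apply Compton shift twice:

First scattering at θ₁ = 31°:
Δλ₁ = λ_C(1 - cos(31°))
Δλ₁ = 2.4263 × 0.1428
Δλ₁ = 0.3466 pm

After first scattering:
λ₁ = 54.4 + 0.3466 = 54.7466 pm

Second scattering at θ₂ = 116°:
Δλ₂ = λ_C(1 - cos(116°))
Δλ₂ = 2.4263 × 1.4384
Δλ₂ = 3.4899 pm

Final wavelength:
λ₂ = 54.7466 + 3.4899 = 58.2365 pm

Total shift: Δλ_total = 0.3466 + 3.4899 = 3.8365 pm

(Intermediate values are shown rounded; full precision is carried through to the final answer.)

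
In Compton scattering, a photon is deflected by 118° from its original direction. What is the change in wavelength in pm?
3.5654 pm

Using the Compton scattering formula:
Δλ = λ_C(1 - cos θ)

where λ_C = h/(m_e·c) ≈ 2.4263 pm is the Compton wavelength of an electron.

For θ = 118°:
cos(118°) = -0.4695
1 - cos(118°) = 1.4695

Δλ = 2.4263 × 1.4695
Δλ = 3.5654 pm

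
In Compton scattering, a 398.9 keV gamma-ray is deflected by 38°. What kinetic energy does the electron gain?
56.6390 keV

By energy conservation: K_e = E_initial - E_final

First find the scattered photon energy:
Initial wavelength: λ = hc/E = 3.1082 pm
Compton shift: Δλ = λ_C(1 - cos(38°)) = 0.5144 pm
Final wavelength: λ' = 3.1082 + 0.5144 = 3.6225 pm
Final photon energy: E' = hc/λ' = 342.2610 keV

Electron kinetic energy:
K_e = E - E' = 398.9000 - 342.2610 = 56.6390 keV

(Intermediate values are shown rounded; full precision is carried through to the final answer.)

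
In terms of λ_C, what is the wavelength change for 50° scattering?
0.3572 λ_C

The Compton shift formula is:
Δλ = λ_C(1 - cos θ)

Dividing both sides by λ_C:
Δλ/λ_C = 1 - cos θ

For θ = 50°:
Δλ/λ_C = 1 - cos(50°)
Δλ/λ_C = 1 - 0.6428
Δλ/λ_C = 0.3572

This means the shift is 0.3572 × λ_C = 0.8667 pm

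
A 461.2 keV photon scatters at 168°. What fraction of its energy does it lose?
0.6410 (or 64.10%)

Calculate initial and final photon energies:

Initial: E₀ = 461.2 keV → λ₀ = 2.6883 pm
Compton shift: Δλ = 4.7996 pm
Final wavelength: λ' = 7.4879 pm
Final energy: E' = 165.5795 keV

Fractional energy loss:
(E₀ - E')/E₀ = (461.2000 - 165.5795)/461.2000
= 295.6205/461.2000
= 0.6410
= 64.10%

(Intermediate values are shown rounded; full precision is carried through to the final answer.)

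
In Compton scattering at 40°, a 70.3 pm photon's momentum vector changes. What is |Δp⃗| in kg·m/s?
6.4219e-24 kg·m/s

Photon momentum magnitude is p = h/λ.

Initial momentum:
p₀ = h/λ = 6.6261e-34/7.0300e-11 = 9.4254e-24 kg·m/s

After scattering:
λ' = λ + Δλ = 70.3 + 0.5676 = 70.8676 pm
p' = h/λ' = 6.6261e-34/7.0868e-11 = 9.3499e-24 kg·m/s

Momentum is a vector; the scattered photon's direction makes angle θ = 40° with the incident direction. The magnitude of the vector change Δp⃗ = p⃗₀ − p⃗' is found from the law of cosines:
|Δp⃗|² = p₀² + p'² − 2p₀p'cos θ
|Δp⃗|² = (9.4254e-24)² + (9.3499e-24)² − 2·9.4254e-24·9.3499e-24·cos(40°)
|Δp⃗| = 6.4219e-24 kg·m/s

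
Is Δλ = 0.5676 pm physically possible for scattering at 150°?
No, inconsistent

Calculate the expected shift for θ = 150°:

Δλ_expected = λ_C(1 - cos(150°))
Δλ_expected = 2.4263 × (1 - cos(150°))
Δλ_expected = 2.4263 × 1.8660
Δλ_expected = 4.5276 pm

Given shift: 0.5676 pm
Expected shift: 4.5276 pm
Difference: 3.9599 pm

The values do not match. The given shift corresponds to θ ≈ 40.0°, not 150°.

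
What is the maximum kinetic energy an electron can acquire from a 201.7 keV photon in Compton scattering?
88.9828 keV

Maximum energy transfer occurs at θ = 180° (backscattering).

Initial photon: E₀ = 201.7 keV → λ₀ = 6.1470 pm

Maximum Compton shift (at 180°):
Δλ_max = 2λ_C = 2 × 2.4263 = 4.8526 pm

Final wavelength:
λ' = 6.1470 + 4.8526 = 10.9996 pm

Minimum photon energy (maximum energy to electron):
E'_min = hc/λ' = 112.7172 keV

Maximum electron kinetic energy:
K_max = E₀ - E'_min = 201.7000 - 112.7172 = 88.9828 keV

(Intermediate values are shown rounded; full precision is carried through to the final answer.)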